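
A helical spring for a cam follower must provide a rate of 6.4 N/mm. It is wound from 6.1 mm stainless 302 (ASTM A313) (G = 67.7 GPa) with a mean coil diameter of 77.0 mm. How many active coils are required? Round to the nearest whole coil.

N_a = Gd⁴/(8D³k) = (67.7×10³ × 6.1⁴)/(8 × 77.0³ × 6.4)
    = 9.37363e+07 / 2.33745e+07 = 4.01 → 4 coils

4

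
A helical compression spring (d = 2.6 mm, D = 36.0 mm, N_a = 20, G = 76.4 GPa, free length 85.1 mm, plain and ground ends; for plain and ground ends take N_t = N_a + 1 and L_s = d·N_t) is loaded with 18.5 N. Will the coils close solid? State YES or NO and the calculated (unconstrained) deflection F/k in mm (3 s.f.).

k = Gd⁴/(8D³N_a) = (76.4×10³)(2.6⁴)/(8·36.0³·20) = 0.46769 N/mm
N_t = 21; L_s = 2.6·21 = 54.6 mm; δ_solid = L₀ − L_s = 85.1 − 54.6 = 30.5 mm
δ = F/k = 18.5/0.46769 = 39.556 mm
δ ≥ δ_solid → spring goes solid

YES, δ = 39.6 mm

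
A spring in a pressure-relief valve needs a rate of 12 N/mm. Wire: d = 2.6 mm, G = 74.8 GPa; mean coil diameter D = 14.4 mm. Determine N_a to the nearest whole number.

12

N_a = Gd⁴/(8D³k) = (74.8×10³ × 2.6⁴)/(8 × 14.4³ × 12)
    = 3.41818e+06 / 286654 = 11.92 → 12 coils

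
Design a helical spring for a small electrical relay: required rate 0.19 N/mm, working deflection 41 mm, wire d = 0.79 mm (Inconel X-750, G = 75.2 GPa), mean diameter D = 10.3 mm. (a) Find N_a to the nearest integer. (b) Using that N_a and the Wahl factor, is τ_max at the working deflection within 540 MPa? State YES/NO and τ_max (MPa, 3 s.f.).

(a) 18 coils; (b) YES, τ_max = 450 MPa

N_a = Gd⁴/(8D³k) = (75.2×10³)(0.79⁴)/(8·10.3³·0.19) = 17.63 → N_a = 18
Actual rate k = Gd⁴/(8D³·18) = 0.18615 N/mm
Working load F = kδ = 0.18615·41 = 7.632 N
C = 10.3/0.79 = 13.0380; K_W = (4C−1)/(4C−4)+0.615/C = 1.1095
τ_max = K_W·8FD/(πd³) = 1.1095·406.01 = 450.45 MPa
τ_max ≤ 540 MPa → acceptable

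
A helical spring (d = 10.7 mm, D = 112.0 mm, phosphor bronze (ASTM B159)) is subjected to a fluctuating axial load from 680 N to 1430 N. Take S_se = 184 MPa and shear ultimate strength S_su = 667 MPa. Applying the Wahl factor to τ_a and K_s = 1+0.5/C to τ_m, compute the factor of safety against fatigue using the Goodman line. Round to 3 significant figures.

C = D/d = 112.0/10.7 = 10.4673; K_W = (4C−1)/(4C−4)+0.615/C = 1.1380; K_s = 1+0.5/C = 1.0478
F_a = (F_max−F_min)/2 = 375 N; F_m = (F_max+F_min)/2 = 1055 N
τ_a = K_W·8F_aD/(πd³) = 1.1380 × 87.305 = 99.351 MPa
τ_m = K_s·8F_mD/(πd³) = 1.0478 × 245.62 = 257.35 MPa
Goodman: 1/n_f = τ_a/S_se + τ_m/S_su = 99.351/184 + 257.35/667 = 0.53995 + 0.38583 = 0.92578
n_f = 1/0.92578 = 1.08

1.08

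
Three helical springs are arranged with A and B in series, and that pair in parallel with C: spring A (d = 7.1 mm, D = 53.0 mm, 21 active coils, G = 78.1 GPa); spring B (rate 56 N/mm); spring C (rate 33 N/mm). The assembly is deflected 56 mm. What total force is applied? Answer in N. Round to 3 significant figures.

k_A = Gd⁴/(8D³N_a) = (78.1×10³)(7.1⁴)/(8·53.0³·21) = 7.935 N/mm
Springs A,B series: k_AB = 1/(1/7.935+1/56) = 6.9502 N/mm; parallel with C: k_eq = 6.9502+33 = 39.95 N/mm
F = k_eq·δ = 39.95·56 = 2237.2 N

2240 N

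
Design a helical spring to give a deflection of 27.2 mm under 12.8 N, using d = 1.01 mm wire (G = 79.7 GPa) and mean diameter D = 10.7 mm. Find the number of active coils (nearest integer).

Required rate k = F/δ = 12.8/27.2 = 0.47059 N/mm
N_a = Gd⁴/(8D³k) = (79.7×10³ × 1.01⁴)/(8 × 10.7³ × 0.47059)
    = 82936.1 / 4611.93 = 17.98 → 18 coils

18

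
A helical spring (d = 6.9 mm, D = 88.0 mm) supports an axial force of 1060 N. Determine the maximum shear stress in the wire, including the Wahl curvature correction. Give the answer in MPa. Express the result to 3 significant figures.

804 MPa

Spring index C = D/d = 88.0/6.9 = 12.7536
K_W = (4C−1)/(4C−4) + 0.615/C = 50.014/47.014 + 0.0482 = 1.1120
τ₀ = 8FD/(πd³) = 8·1060·88.0/(π·6.9³) = 746240/1032 = 723.07 MPa
τ_max = K·τ₀ = 1.1120 × 723.07 = 804.08 MPa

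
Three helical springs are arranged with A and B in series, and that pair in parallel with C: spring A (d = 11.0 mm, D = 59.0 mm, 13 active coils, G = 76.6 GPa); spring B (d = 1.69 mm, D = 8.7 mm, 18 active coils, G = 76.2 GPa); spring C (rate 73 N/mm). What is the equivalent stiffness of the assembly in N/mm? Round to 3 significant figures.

78.8 N/mm

k_A = Gd⁴/(8D³N_a) = (76.6×10³)(11.0⁴)/(8·59.0³·13) = 52.506 N/mm
k_B = Gd⁴/(8D³N_a) = (76.2×10³)(1.69⁴)/(8·8.7³·18) = 6.5551 N/mm
Springs A,B series: k_AB = 1/(1/52.506+1/6.5551) = 5.8276 N/mm; parallel with C: k_eq = 5.8276+73 = 78.828 N/mm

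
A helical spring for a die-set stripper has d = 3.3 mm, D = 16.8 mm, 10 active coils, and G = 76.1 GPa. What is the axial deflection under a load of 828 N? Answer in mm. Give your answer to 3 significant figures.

k = Gd⁴/(8D³N_a) = (76.1×10³)(3.3⁴)/(8·16.8³·10) = 23.792 N/mm
δ = F/k = 828 / 23.792 = 34.802 mm

34.8 mm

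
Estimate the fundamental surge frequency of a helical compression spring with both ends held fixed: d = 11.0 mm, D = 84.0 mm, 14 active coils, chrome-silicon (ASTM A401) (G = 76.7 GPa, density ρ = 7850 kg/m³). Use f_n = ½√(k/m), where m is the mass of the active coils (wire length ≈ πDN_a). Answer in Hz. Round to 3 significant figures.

k = Gd⁴/(8D³N_a) = (76.7×10³)(11.0⁴)/(8·84.0³·14) = 16.916 N/mm = 16916 N/m
Wire length L = πDN_a = π·84.0·14 = 3694.5 mm
m = ρ·(πd²/4)·L = 7850 × 95.033×10⁻⁶ m² × 3.6945 m = 2.7561 kg
f_n = ½√(k/m) = 0.5·√(16916/2.7561) = 0.5·√(6137.7) = 39.172 Hz

39.2 Hz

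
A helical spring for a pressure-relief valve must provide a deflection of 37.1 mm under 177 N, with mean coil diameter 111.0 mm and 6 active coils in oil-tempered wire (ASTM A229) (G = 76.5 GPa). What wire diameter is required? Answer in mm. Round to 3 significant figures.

8.00 mm

Required rate k = F/δ = 177/37.1 = 4.7709 N/mm
d = (8D³N_a·k / G)^(1/4) = (8·111.0³·6·4.7709 / (76.5×10³))^0.25
  = (4094)^0.25 = 7.9990 mm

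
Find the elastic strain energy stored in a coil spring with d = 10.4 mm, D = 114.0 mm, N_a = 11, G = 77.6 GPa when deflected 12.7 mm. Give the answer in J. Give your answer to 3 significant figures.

0.562 J

k = Gd⁴/(8D³N_a) = (77.6×10³)(10.4⁴)/(8·114.0³·11) = 6.963 N/mm
U = ½kδ² = 0.5 × 6.963 × 12.7² = 561.53 N·mm = 0.56153 J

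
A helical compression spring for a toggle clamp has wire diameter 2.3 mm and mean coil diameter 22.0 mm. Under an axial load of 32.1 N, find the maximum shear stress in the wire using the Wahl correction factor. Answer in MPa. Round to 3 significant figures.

Spring index C = D/d = 22.0/2.3 = 9.5652
K_W = (4C−1)/(4C−4) + 0.615/C = 37.261/34.261 + 0.0643 = 1.1519
τ₀ = 8FD/(πd³) = 8·32.1·22.0/(π·2.3³) = 5649.6/38.224 = 147.8 MPa
τ_max = K·τ₀ = 1.1519 × 147.8 = 170.25 MPa

170 MPa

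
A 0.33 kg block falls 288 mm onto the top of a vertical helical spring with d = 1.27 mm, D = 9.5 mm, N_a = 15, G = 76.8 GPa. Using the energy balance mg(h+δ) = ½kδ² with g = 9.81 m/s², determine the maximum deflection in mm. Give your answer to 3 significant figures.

32.7 mm

k = Gd⁴/(8D³N_a) = (76.8×10³)(1.27⁴)/(8·9.5³·15) = 1.9419 N/mm
W = mg = 0.33 × 9.81 = 3.2373 N
½kδ² − Wδ − Wh = 0 → δ = (W + √(W² + 2kWh))/k
δ = (3.2373 + √(10.48 + 3621.01))/1.9419 = (3.2373 + 60.262)/1.9419 = 32.7 mm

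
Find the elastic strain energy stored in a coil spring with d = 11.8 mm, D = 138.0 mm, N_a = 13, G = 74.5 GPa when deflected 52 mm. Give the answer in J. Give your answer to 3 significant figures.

7.14 J

k = Gd⁴/(8D³N_a) = (74.5×10³)(11.8⁴)/(8·138.0³·13) = 5.2846 N/mm
U = ½kδ² = 0.5 × 5.2846 × 52² = 7144.8 N·mm = 7.1448 J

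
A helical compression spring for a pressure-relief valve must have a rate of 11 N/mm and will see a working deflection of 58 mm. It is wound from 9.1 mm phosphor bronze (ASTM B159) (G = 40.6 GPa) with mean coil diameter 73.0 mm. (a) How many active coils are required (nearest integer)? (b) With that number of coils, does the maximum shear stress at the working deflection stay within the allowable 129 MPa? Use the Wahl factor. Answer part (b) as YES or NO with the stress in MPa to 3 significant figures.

N_a = Gd⁴/(8D³k) = (40.6×10³)(9.1⁴)/(8·73.0³·11) = 8.133 → N_a = 8
Actual rate k = Gd⁴/(8D³·8) = 11.183 N/mm
Working load F = kδ = 11.183·58 = 648.59 N
C = 73.0/9.1 = 8.0220; K_W = (4C−1)/(4C−4)+0.615/C = 1.1835
τ_max = K_W·8FD/(πd³) = 1.1835·160 = 189.35 MPa
τ_max > 129 MPa → exceeds allowable

(a) 8 coils; (b) NO, τ_max = 189 MPa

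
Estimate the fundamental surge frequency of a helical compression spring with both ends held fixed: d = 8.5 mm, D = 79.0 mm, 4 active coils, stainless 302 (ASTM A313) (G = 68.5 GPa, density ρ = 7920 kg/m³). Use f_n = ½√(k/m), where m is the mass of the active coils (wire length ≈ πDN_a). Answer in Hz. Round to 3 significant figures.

113 Hz

k = Gd⁴/(8D³N_a) = (68.5×10³)(8.5⁴)/(8·79.0³·4) = 22.664 N/mm = 22664 N/m
Wire length L = πDN_a = π·79.0·4 = 992.74 mm
m = ρ·(πd²/4)·L = 7920 × 56.745×10⁻⁶ m² × 0.99274 m = 0.44616 kg
f_n = ½√(k/m) = 0.5·√(22664/0.44616) = 0.5·√(50798) = 112.69 Hz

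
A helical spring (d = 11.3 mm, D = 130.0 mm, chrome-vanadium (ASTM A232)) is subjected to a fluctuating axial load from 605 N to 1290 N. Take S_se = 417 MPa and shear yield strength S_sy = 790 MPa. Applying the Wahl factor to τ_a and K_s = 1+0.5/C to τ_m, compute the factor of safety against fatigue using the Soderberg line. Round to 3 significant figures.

C = D/d = 130.0/11.3 = 11.5044; K_W = (4C−1)/(4C−4)+0.615/C = 1.1249; K_s = 1+0.5/C = 1.0435
F_a = (F_max−F_min)/2 = 342.5 N; F_m = (F_max+F_min)/2 = 947.5 N
τ_a = K_W·8F_aD/(πd³) = 1.1249 × 78.579 = 88.391 MPa
τ_m = K_s·8F_mD/(πd³) = 1.0435 × 217.38 = 226.83 MPa
Soderberg: 1/n_f = τ_a/S_se + τ_m/S_sy = 88.391/417 + 226.83/790 = 0.21197 + 0.28713 = 0.4991
n_f = 1/0.4991 = 2.004

2.00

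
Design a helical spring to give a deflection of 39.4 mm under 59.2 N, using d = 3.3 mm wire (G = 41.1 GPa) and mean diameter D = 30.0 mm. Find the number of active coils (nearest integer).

Required rate k = F/δ = 59.2/39.4 = 1.5025 N/mm
N_a = Gd⁴/(8D³k) = (41.1×10³ × 3.3⁴)/(8 × 30.0³ × 1.5025)
    = 4.87414e+06 / 324548 = 15.02 → 15 coils

15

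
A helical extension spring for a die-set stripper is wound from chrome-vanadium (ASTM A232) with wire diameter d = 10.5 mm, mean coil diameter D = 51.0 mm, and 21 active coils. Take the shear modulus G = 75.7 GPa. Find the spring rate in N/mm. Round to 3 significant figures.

41.3 N/mm

k = Gd⁴/(8D³N_a) = (75.7×10³ × 10.5⁴) / (8 × 51.0³ × 21)
  = 9.20138e+08 / 2.22854e+07 = 41.289 N/mm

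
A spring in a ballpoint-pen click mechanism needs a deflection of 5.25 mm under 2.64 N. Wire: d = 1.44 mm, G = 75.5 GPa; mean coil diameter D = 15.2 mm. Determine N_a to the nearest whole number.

Required rate k = F/δ = 2.64/5.25 = 0.50286 N/mm
N_a = Gd⁴/(8D³k) = (75.5×10³ × 1.44⁴)/(8 × 15.2³ × 0.50286)
    = 324636 / 14127.5 = 22.98 → 23 coils

23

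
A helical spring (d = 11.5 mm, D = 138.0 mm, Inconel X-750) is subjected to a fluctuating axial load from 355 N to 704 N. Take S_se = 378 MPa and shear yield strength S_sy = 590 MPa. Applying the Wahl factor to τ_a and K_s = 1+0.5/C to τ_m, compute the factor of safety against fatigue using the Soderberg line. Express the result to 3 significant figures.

C = D/d = 138.0/11.5 = 12.0000; K_W = (4C−1)/(4C−4)+0.615/C = 1.1194; K_s = 1+0.5/C = 1.0417
F_a = (F_max−F_min)/2 = 174.5 N; F_m = (F_max+F_min)/2 = 529.5 N
τ_a = K_W·8F_aD/(πd³) = 1.1194 × 40.32 = 45.136 MPa
τ_m = K_s·8F_mD/(πd³) = 1.0417 × 122.35 = 127.44 MPa
Soderberg: 1/n_f = τ_a/S_se + τ_m/S_sy = 45.136/378 + 127.44/590 = 0.11941 + 0.21601 = 0.33541
n_f = 1/0.33541 = 2.981

2.98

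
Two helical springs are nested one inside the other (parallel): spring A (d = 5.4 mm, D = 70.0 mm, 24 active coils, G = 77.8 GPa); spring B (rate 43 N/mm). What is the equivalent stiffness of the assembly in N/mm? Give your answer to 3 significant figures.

k_A = Gd⁴/(8D³N_a) = (77.8×10³)(5.4⁴)/(8·70.0³·24) = 1.0045 N/mm
Parallel: k_eq = 1.0045 + 43 = 44.005 N/mm

44.0 N/mm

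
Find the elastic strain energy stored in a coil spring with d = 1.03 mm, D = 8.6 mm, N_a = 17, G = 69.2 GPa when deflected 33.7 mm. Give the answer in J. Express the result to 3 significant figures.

0.511 J

k = Gd⁴/(8D³N_a) = (69.2×10³)(1.03⁴)/(8·8.6³·17) = 0.90037 N/mm
U = ½kδ² = 0.5 × 0.90037 × 33.7² = 511.27 N·mm = 0.51127 J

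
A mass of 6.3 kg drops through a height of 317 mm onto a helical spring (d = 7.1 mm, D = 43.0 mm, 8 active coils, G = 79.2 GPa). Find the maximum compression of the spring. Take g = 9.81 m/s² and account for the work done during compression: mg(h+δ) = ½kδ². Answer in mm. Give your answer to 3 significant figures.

k = Gd⁴/(8D³N_a) = (79.2×10³)(7.1⁴)/(8·43.0³·8) = 39.552 N/mm
W = mg = 6.3 × 9.81 = 61.803 N
½kδ² − Wδ − Wh = 0 → δ = (W + √(W² + 2kWh))/k
δ = (61.803 + √(3819.6 + 1.54979e+06))/39.552 = (61.803 + 1246.4)/39.552 = 33.076 mm

33.1 mm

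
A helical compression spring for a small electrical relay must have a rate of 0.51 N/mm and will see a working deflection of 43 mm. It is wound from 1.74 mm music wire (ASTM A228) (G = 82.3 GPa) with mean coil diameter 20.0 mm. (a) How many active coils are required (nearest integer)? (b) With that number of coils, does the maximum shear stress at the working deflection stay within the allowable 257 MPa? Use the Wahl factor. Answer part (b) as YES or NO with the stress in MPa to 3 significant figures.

N_a = Gd⁴/(8D³k) = (82.3×10³)(1.74⁴)/(8·20.0³·0.51) = 23.11 → N_a = 23
Actual rate k = Gd⁴/(8D³·23) = 0.51249 N/mm
Working load F = kδ = 0.51249·43 = 22.037 N
C = 20.0/1.74 = 11.4943; K_W = (4C−1)/(4C−4)+0.615/C = 1.1250
τ_max = K_W·8FD/(πd³) = 1.1250·213.05 = 239.67 MPa
τ_max ≤ 257 MPa → acceptable

(a) 23 coils; (b) YES, τ_max = 240 MPa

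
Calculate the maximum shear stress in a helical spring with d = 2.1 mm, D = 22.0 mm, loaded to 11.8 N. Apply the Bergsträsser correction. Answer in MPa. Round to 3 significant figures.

80.6 MPa

Spring index C = D/d = 22.0/2.1 = 10.4762
K_B = (4C+2)/(4C−3) = 43.905/38.905 = 1.1285
τ₀ = 8FD/(πd³) = 8·11.8·22.0/(π·2.1³) = 2076.8/29.094 = 71.382 MPa
τ_max = K·τ₀ = 1.1285 × 71.382 = 80.556 MPa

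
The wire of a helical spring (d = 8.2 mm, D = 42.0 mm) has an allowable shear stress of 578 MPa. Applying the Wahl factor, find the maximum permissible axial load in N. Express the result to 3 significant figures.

C = D/d = 42.0/8.2 = 5.1220
K_W = (4C−1)/(4C−4) + 0.615/C = 19.488/16.488 + 0.1201 = 1.3020
τ_max = K·8FD/(πd³) → F_max = τ_allow·πd³/(8DK)
F_max = 578·π·8.2³/(8·42.0·1.3020) = 1.0012e+06/437.48 = 2288.6 N

2290 N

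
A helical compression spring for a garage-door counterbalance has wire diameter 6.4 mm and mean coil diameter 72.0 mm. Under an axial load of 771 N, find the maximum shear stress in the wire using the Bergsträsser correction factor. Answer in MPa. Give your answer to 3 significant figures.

Spring index C = D/d = 72.0/6.4 = 11.2500
K_B = (4C+2)/(4C−3) = 47.000/42.000 = 1.1190
τ₀ = 8FD/(πd³) = 8·771·72.0/(π·6.4³) = 444096/823.55 = 539.25 MPa
τ_max = K·τ₀ = 1.1190 × 539.25 = 603.44 MPa

603 MPa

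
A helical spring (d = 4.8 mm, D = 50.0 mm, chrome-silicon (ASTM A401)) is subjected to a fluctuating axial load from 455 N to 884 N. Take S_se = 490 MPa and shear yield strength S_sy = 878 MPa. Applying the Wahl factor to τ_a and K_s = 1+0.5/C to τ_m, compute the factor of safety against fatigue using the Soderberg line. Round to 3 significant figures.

C = D/d = 50.0/4.8 = 10.4167; K_W = (4C−1)/(4C−4)+0.615/C = 1.1387; K_s = 1+0.5/C = 1.0480
F_a = (F_max−F_min)/2 = 214.5 N; F_m = (F_max+F_min)/2 = 669.5 N
τ_a = K_W·8F_aD/(πd³) = 1.1387 × 246.95 = 281.2 MPa
τ_m = K_s·8F_mD/(πd³) = 1.0480 × 770.79 = 807.79 MPa
Soderberg: 1/n_f = τ_a/S_se + τ_m/S_sy = 281.2/490 + 807.79/878 = 0.57388 + 0.92003 = 1.4939
n_f = 1/1.4939 = 0.6694

0.669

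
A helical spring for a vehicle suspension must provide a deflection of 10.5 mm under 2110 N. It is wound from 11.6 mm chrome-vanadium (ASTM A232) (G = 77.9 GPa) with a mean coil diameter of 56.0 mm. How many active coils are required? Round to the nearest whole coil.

5

Required rate k = F/δ = 2110/10.5 = 200.95 N/mm
N_a = Gd⁴/(8D³k) = (77.9×10³ × 11.6⁴)/(8 × 56.0³ × 200.95)
    = 1.41049e+09 / 2.82324e+08 = 4.996 → 5 coils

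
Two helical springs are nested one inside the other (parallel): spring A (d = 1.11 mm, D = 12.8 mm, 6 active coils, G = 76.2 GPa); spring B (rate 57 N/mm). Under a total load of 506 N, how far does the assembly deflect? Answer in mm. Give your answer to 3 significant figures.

k_A = Gd⁴/(8D³N_a) = (76.2×10³)(1.11⁴)/(8·12.8³·6) = 1.1491 N/mm
Parallel: k_eq = 1.1491 + 57 = 58.149 N/mm
δ = F/k_eq = 506/58.149 = 8.7018 mm

8.70 mm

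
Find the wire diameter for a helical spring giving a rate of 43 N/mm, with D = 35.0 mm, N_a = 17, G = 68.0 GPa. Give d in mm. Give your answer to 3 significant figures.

d = (8D³N_a·k / G)^(1/4) = (8·35.0³·17·43 / (68.0×10³))^0.25
  = (3687.2)^0.25 = 7.7925 mm

7.79 mm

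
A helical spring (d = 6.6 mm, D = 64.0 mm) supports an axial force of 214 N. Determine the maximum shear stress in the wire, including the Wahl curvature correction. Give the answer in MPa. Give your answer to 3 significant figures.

Spring index C = D/d = 64.0/6.6 = 9.6970
K_W = (4C−1)/(4C−4) + 0.615/C = 37.788/34.788 + 0.0634 = 1.1497
τ₀ = 8FD/(πd³) = 8·214·64.0/(π·6.6³) = 109568/903.2 = 121.31 MPa
τ_max = K·τ₀ = 1.1497 × 121.31 = 139.47 MPa

139 MPa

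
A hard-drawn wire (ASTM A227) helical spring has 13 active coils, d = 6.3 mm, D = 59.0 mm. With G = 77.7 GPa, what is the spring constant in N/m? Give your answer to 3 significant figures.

5730 N/m

k = Gd⁴/(8D³N_a) = (77.7×10³ × 6.3⁴) / (8 × 59.0³ × 13)
  = 1.22401e+08 / 2.13594e+07 = 5.7305 N/mm = 5730.5 N/m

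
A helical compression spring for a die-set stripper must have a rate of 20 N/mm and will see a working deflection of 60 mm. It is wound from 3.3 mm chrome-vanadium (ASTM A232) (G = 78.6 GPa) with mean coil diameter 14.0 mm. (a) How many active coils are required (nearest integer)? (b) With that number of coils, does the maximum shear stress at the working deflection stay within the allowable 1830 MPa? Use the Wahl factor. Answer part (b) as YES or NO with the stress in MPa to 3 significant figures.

N_a = Gd⁴/(8D³k) = (78.6×10³)(3.3⁴)/(8·14.0³·20) = 21.23 → N_a = 21
Actual rate k = Gd⁴/(8D³·21) = 20.22 N/mm
Working load F = kδ = 20.22·60 = 1213.2 N
C = 14.0/3.3 = 4.2424; K_W = (4C−1)/(4C−4)+0.615/C = 1.3763
τ_max = K_W·8FD/(πd³) = 1.3763·1203.5 = 1656.4 MPa
τ_max ≤ 1830 MPa → acceptable

(a) 21 coils; (b) YES, τ_max = 1660 MPa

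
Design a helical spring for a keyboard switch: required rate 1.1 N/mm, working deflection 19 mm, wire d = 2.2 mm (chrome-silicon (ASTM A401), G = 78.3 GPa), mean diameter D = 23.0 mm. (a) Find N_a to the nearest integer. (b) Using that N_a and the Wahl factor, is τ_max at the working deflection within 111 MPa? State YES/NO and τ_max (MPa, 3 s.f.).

(a) 17 coils; (b) NO, τ_max = 132 MPa

N_a = Gd⁴/(8D³k) = (78.3×10³)(2.2⁴)/(8·23.0³·1.1) = 17.13 → N_a = 17
Actual rate k = Gd⁴/(8D³·17) = 1.1085 N/mm
Working load F = kδ = 1.1085·19 = 21.061 N
C = 23.0/2.2 = 10.4545; K_W = (4C−1)/(4C−4)+0.615/C = 1.1382
τ_max = K_W·8FD/(πd³) = 1.1382·115.85 = 131.85 MPa
τ_max > 111 MPa → exceeds allowable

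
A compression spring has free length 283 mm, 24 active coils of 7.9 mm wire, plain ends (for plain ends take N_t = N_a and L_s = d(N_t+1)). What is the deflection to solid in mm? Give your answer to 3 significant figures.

85.5 mm

N_t = 24; L_s = 7.9·25 = 197.5 mm
δ_solid = L₀ − L_s = 283 − 197.5 = 85.5 mm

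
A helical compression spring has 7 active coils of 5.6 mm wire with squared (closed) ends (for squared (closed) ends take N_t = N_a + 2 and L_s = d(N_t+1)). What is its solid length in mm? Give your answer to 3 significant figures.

56.0 mm

squared (closed) ends: N_t = N_a + 2 = 7 + 2 = 9
L_s = d·(N_t+1) = 5.6 × 10 = 56 mm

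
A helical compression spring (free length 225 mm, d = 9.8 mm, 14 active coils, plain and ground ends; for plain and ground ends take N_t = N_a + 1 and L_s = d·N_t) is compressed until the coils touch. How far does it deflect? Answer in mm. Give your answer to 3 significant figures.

N_t = 15; L_s = 9.8·15 = 147 mm
δ_solid = L₀ − L_s = 225 − 147 = 78 mm

78.0 mm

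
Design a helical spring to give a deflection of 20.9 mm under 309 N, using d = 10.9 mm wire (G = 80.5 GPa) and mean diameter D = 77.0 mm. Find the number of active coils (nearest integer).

Required rate k = F/δ = 309/20.9 = 14.785 N/mm
N_a = Gd⁴/(8D³k) = (80.5×10³ × 10.9⁴)/(8 × 77.0³ × 14.785)
    = 1.13632e+09 / 5.39976e+07 = 21.04 → 21 coils

21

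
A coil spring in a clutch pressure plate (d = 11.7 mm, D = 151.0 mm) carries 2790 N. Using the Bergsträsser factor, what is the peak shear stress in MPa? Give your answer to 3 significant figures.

Spring index C = D/d = 151.0/11.7 = 12.9060
K_B = (4C+2)/(4C−3) = 53.624/48.624 = 1.1028
τ₀ = 8FD/(πd³) = 8·2790·151.0/(π·11.7³) = 3.37032e+06/5031.6 = 669.83 MPa
τ_max = K·τ₀ = 1.1028 × 669.83 = 738.71 MPa

739 MPa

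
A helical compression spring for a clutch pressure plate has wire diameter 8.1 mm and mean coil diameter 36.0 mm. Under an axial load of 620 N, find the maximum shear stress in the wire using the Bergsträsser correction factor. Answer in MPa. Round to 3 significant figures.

143 MPa

Spring index C = D/d = 36.0/8.1 = 4.4444
K_B = (4C+2)/(4C−3) = 19.778/14.778 = 1.3383
τ₀ = 8FD/(πd³) = 8·620·36.0/(π·8.1³) = 178560/1669.6 = 106.95 MPa
τ_max = K·τ₀ = 1.3383 × 106.95 = 143.14 MPa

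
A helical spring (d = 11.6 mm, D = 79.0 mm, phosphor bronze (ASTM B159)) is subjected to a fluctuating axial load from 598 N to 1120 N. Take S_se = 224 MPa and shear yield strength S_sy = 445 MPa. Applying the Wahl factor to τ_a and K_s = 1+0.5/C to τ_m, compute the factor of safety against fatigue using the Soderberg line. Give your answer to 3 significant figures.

2.22

C = D/d = 79.0/11.6 = 6.8103; K_W = (4C−1)/(4C−4)+0.615/C = 1.2194; K_s = 1+0.5/C = 1.0734
F_a = (F_max−F_min)/2 = 261 N; F_m = (F_max+F_min)/2 = 859 N
τ_a = K_W·8F_aD/(πd³) = 1.2194 × 33.638 = 41.018 MPa
τ_m = K_s·8F_mD/(πd³) = 1.0734 × 110.71 = 118.84 MPa
Soderberg: 1/n_f = τ_a/S_se + τ_m/S_sy = 41.018/224 + 118.84/445 = 0.18312 + 0.26705 = 0.45017
n_f = 1/0.45017 = 2.221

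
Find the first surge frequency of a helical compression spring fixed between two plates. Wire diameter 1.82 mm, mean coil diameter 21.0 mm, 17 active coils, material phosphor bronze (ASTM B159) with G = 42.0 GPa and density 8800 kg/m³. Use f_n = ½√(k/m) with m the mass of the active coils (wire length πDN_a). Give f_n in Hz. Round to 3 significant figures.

59.7 Hz

k = Gd⁴/(8D³N_a) = (42.0×10³)(1.82⁴)/(8·21.0³·17) = 0.36588 N/mm = 365.88 N/m
Wire length L = πDN_a = π·21.0·17 = 1121.5 mm
m = ρ·(πd²/4)·L = 8800 × 2.6016×10⁻⁶ m² × 1.1215 m = 0.025676 kg
f_n = ½√(k/m) = 0.5·√(365.88/0.025676) = 0.5·√(14250) = 59.686 Hz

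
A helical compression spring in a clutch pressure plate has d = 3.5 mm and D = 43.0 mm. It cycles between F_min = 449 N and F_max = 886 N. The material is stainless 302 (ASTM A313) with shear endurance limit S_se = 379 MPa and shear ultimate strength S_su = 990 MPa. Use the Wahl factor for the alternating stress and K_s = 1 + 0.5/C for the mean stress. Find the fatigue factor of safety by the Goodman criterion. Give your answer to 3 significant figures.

0.291

C = D/d = 43.0/3.5 = 12.2857; K_W = (4C−1)/(4C−4)+0.615/C = 1.1165; K_s = 1+0.5/C = 1.0407
F_a = (F_max−F_min)/2 = 218.5 N; F_m = (F_max+F_min)/2 = 667.5 N
τ_a = K_W·8F_aD/(πd³) = 1.1165 × 558.03 = 623.05 MPa
τ_m = K_s·8F_mD/(πd³) = 1.0407 × 1704.7 = 1774.1 MPa
Goodman: 1/n_f = τ_a/S_se + τ_m/S_su = 623.05/379 + 1774.1/990 = 1.64392 + 1.79203 = 3.4359
n_f = 1/3.4359 = 0.291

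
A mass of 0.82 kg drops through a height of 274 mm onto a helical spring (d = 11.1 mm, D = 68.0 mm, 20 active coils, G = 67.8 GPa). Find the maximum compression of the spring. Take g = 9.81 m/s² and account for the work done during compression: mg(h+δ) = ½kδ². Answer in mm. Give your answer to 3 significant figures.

15.1 mm

k = Gd⁴/(8D³N_a) = (67.8×10³)(11.1⁴)/(8·68.0³·20) = 20.459 N/mm
W = mg = 0.82 × 9.81 = 8.0442 N
½kδ² − Wδ − Wh = 0 → δ = (W + √(W² + 2kWh))/k
δ = (8.0442 + √(64.709 + 90185.8))/20.459 = (8.0442 + 300.42)/20.459 = 15.077 mm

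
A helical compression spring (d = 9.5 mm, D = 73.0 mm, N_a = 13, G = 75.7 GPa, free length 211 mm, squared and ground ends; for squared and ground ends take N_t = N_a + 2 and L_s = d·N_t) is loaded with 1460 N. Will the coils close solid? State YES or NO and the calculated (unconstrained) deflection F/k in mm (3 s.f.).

k = Gd⁴/(8D³N_a) = (75.7×10³)(9.5⁴)/(8·73.0³·13) = 15.24 N/mm
N_t = 15; L_s = 9.5·15 = 142.5 mm; δ_solid = L₀ − L_s = 211 − 142.5 = 68.5 mm
δ = F/k = 1460/15.24 = 95.8 mm
δ ≥ δ_solid → spring goes solid

YES, δ = 95.8 mm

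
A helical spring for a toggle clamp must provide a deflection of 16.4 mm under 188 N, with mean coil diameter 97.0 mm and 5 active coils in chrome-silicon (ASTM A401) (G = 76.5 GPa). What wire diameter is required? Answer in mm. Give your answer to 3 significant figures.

8.60 mm

Required rate k = F/δ = 188/16.4 = 11.463 N/mm
d = (8D³N_a·k / G)^(1/4) = (8·97.0³·5·11.463 / (76.5×10³))^0.25
  = (5470.5)^0.25 = 8.6002 mm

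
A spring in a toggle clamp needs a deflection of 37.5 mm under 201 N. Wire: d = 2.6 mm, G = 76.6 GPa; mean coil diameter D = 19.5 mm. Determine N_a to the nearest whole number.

Required rate k = F/δ = 201/37.5 = 5.36 N/mm
N_a = Gd⁴/(8D³k) = (76.6×10³ × 2.6⁴)/(8 × 19.5³ × 5.36)
    = 3.50044e+06 / 317950 = 11.01 → 11 coils

11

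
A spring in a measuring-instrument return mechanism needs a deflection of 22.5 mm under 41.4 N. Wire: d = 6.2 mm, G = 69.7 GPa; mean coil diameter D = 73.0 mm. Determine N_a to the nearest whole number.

18

Required rate k = F/δ = 41.4/22.5 = 1.84 N/mm
N_a = Gd⁴/(8D³k) = (69.7×10³ × 6.2⁴)/(8 × 73.0³ × 1.84)
    = 1.02991e+08 / 5.72633e+06 = 17.99 → 18 coils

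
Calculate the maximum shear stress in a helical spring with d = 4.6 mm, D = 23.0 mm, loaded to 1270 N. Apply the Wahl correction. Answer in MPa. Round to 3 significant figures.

Spring index C = D/d = 23.0/4.6 = 5.0000
K_W = (4C−1)/(4C−4) + 0.615/C = 19.000/16.000 + 0.1230 = 1.3105
τ₀ = 8FD/(πd³) = 8·1270·23.0/(π·4.6³) = 233680/305.79 = 764.18 MPa
τ_max = K·τ₀ = 1.3105 × 764.18 = 1001.5 MPa

1000 MPa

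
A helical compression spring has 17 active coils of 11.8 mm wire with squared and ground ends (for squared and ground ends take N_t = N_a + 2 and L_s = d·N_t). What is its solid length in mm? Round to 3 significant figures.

squared and ground ends: N_t = N_a + 2 = 17 + 2 = 19
L_s = d·N_t = 11.8 × 19 = 224.2 mm

224 mm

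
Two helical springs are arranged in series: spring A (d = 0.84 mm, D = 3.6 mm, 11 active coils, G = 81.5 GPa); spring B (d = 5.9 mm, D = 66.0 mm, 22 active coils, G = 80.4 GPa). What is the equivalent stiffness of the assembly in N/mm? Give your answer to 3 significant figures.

1.61 N/mm

k_A = Gd⁴/(8D³N_a) = (81.5×10³)(0.84⁴)/(8·3.6³·11) = 9.8829 N/mm
k_B = Gd⁴/(8D³N_a) = (80.4×10³)(5.9⁴)/(8·66.0³·22) = 1.9254 N/mm
Series: 1/k_eq = 1/9.8829 + 1/1.9254 = 0.62056; k_eq = 1.6115 N/mm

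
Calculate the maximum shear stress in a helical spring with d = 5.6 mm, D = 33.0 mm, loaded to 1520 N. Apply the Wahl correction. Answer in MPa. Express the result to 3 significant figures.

Spring index C = D/d = 33.0/5.6 = 5.8929
K_W = (4C−1)/(4C−4) + 0.615/C = 22.571/19.571 + 0.1044 = 1.2576
τ₀ = 8FD/(πd³) = 8·1520·33.0/(π·5.6³) = 401280/551.71 = 727.33 MPa
τ_max = K·τ₀ = 1.2576 × 727.33 = 914.73 MPa

915 MPa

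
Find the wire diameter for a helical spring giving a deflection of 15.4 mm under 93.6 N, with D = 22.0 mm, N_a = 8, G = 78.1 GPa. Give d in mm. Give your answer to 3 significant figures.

2.70 mm

Required rate k = F/δ = 93.6/15.4 = 6.0779 N/mm
d = (8D³N_a·k / G)^(1/4) = (8·22.0³·8·6.0779 / (78.1×10³))^0.25
  = (53.034)^0.25 = 2.6986 mm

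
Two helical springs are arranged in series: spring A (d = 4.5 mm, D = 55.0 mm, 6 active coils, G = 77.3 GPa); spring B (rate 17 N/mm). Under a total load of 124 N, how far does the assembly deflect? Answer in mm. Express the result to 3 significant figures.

38.5 mm

k_A = Gd⁴/(8D³N_a) = (77.3×10³)(4.5⁴)/(8·55.0³·6) = 3.9692 N/mm
Series: 1/k_eq = 1/3.9692 + 1/17 = 0.31077; k_eq = 3.2179 N/mm
δ = F/k_eq = 124/3.2179 = 38.535 mm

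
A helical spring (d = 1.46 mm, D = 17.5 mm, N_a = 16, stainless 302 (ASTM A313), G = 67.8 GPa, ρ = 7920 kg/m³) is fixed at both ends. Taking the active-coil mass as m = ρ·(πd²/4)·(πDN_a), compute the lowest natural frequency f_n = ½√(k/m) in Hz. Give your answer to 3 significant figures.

k = Gd⁴/(8D³N_a) = (67.8×10³)(1.46⁴)/(8·17.5³·16) = 0.44907 N/mm = 449.07 N/m
Wire length L = πDN_a = π·17.5·16 = 879.65 mm
m = ρ·(πd²/4)·L = 7920 × 1.6742×10⁻⁶ m² × 0.87965 m = 0.011663 kg
f_n = ½√(k/m) = 0.5·√(449.07/0.011663) = 0.5·√(38502) = 98.11 Hz

98.1 Hz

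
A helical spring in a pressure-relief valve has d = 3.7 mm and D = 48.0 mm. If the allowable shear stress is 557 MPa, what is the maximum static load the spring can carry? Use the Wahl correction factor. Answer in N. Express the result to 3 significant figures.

208 N

C = D/d = 48.0/3.7 = 12.9730
K_W = (4C−1)/(4C−4) + 0.615/C = 50.892/47.892 + 0.0474 = 1.1100
τ_max = K·8FD/(πd³) → F_max = τ_allow·πd³/(8DK)
F_max = 557·π·3.7³/(8·48.0·1.1100) = 88636/426.26 = 207.94 N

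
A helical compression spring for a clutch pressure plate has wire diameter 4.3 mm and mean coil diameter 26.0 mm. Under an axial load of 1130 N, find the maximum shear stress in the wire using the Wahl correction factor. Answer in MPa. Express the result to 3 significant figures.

1180 MPa

Spring index C = D/d = 26.0/4.3 = 6.0465
K_W = (4C−1)/(4C−4) + 0.615/C = 23.186/20.186 + 0.1017 = 1.2503
τ₀ = 8FD/(πd³) = 8·1130·26.0/(π·4.3³) = 235040/249.78 = 940.99 MPa
τ_max = K·τ₀ = 1.2503 × 940.99 = 1176.6 MPa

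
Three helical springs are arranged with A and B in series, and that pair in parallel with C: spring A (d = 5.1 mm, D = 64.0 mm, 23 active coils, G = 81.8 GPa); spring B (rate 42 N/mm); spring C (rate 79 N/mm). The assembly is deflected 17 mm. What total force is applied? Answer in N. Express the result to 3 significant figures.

1360 N

k_A = Gd⁴/(8D³N_a) = (81.8×10³)(5.1⁴)/(8·64.0³·23) = 1.1473 N/mm
Springs A,B series: k_AB = 1/(1/1.1473+1/42) = 1.1168 N/mm; parallel with C: k_eq = 1.1168+79 = 80.117 N/mm
F = k_eq·δ = 80.117·17 = 1362 N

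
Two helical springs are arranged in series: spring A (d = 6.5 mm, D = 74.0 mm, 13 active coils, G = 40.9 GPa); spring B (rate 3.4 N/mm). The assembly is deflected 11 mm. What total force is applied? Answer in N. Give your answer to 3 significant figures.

k_A = Gd⁴/(8D³N_a) = (40.9×10³)(6.5⁴)/(8·74.0³·13) = 1.7324 N/mm
Series: 1/k_eq = 1/1.7324 + 1/3.4 = 0.87135; k_eq = 1.1476 N/mm
F = k_eq·δ = 1.1476·11 = 12.624 N

12.6 N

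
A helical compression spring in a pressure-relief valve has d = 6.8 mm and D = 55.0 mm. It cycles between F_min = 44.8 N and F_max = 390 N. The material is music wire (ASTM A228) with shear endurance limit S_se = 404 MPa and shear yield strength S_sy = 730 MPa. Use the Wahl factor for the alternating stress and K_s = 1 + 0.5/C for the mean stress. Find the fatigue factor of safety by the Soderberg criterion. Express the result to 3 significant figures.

C = D/d = 55.0/6.8 = 8.0882; K_W = (4C−1)/(4C−4)+0.615/C = 1.1818; K_s = 1+0.5/C = 1.0618
F_a = (F_max−F_min)/2 = 172.6 N; F_m = (F_max+F_min)/2 = 217.4 N
τ_a = K_W·8F_aD/(πd³) = 1.1818 × 76.881 = 90.861 MPa
τ_m = K_s·8F_mD/(πd³) = 1.0618 × 96.836 = 102.82 MPa
Soderberg: 1/n_f = τ_a/S_se + τ_m/S_sy = 90.861/404 + 102.82/730 = 0.22490 + 0.14085 = 0.36576
n_f = 1/0.36576 = 2.734

2.73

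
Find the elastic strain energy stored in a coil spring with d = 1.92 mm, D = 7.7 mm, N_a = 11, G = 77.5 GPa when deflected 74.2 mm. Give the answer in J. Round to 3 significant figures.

k = Gd⁴/(8D³N_a) = (77.5×10³)(1.92⁴)/(8·7.7³·11) = 26.215 N/mm
U = ½kδ² = 0.5 × 26.215 × 74.2² = 72165 N·mm = 72.165 J

72.2 J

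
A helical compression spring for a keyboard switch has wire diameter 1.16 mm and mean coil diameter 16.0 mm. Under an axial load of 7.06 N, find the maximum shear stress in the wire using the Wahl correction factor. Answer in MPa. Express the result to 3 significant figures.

203 MPa

Spring index C = D/d = 16.0/1.16 = 13.7931
K_W = (4C−1)/(4C−4) + 0.615/C = 54.172/51.172 + 0.0446 = 1.1032
τ₀ = 8FD/(πd³) = 8·7.06·16.0/(π·1.16³) = 903.68/4.9037 = 184.29 MPa
τ_max = K·τ₀ = 1.1032 × 184.29 = 203.31 MPa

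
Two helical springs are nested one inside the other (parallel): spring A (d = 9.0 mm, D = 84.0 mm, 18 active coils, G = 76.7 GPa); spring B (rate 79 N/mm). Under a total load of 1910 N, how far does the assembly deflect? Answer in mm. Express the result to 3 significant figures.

22.5 mm

k_A = Gd⁴/(8D³N_a) = (76.7×10³)(9.0⁴)/(8·84.0³·18) = 5.8961 N/mm
Parallel: k_eq = 5.8961 + 79 = 84.896 N/mm
δ = F/k_eq = 1910/84.896 = 22.498 mm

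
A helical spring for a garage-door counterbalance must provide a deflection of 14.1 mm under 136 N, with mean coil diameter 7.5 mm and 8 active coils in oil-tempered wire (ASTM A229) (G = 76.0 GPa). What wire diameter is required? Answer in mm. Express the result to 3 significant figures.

1.36 mm

Required rate k = F/δ = 136/14.1 = 9.6454 N/mm
d = (8D³N_a·k / G)^(1/4) = (8·7.5³·8·9.6454 / (76.0×10³))^0.25
  = (3.4267)^0.25 = 1.3606 mm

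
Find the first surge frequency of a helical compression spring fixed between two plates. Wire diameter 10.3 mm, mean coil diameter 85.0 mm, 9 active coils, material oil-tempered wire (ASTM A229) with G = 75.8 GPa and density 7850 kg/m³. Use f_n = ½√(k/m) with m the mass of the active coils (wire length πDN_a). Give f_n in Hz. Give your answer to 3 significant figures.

k = Gd⁴/(8D³N_a) = (75.8×10³)(10.3⁴)/(8·85.0³·9) = 19.294 N/mm = 19294 N/m
Wire length L = πDN_a = π·85.0·9 = 2403.3 mm
m = ρ·(πd²/4)·L = 7850 × 83.323×10⁻⁶ m² × 2.4033 m = 1.572 kg
f_n = ½√(k/m) = 0.5·√(19294/1.572) = 0.5·√(12274) = 55.394 Hz

55.4 Hz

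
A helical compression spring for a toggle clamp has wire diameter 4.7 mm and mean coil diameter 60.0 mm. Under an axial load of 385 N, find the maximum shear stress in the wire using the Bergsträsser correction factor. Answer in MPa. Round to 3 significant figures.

Spring index C = D/d = 60.0/4.7 = 12.7660
K_B = (4C+2)/(4C−3) = 53.064/48.064 = 1.1040
τ₀ = 8FD/(πd³) = 8·385·60.0/(π·4.7³) = 184800/326.17 = 566.58 MPa
τ_max = K·τ₀ = 1.1040 × 566.58 = 625.52 MPa

626 MPa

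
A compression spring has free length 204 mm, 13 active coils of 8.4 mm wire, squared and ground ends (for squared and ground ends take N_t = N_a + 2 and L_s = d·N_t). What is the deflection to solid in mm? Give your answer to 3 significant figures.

N_t = 15; L_s = 8.4·15 = 126 mm
δ_solid = L₀ − L_s = 204 − 126 = 78 mm

78.0 mm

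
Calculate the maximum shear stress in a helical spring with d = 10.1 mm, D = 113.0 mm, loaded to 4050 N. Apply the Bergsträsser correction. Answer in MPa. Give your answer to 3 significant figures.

1270 MPa

Spring index C = D/d = 113.0/10.1 = 11.1881
K_B = (4C+2)/(4C−3) = 46.752/41.752 = 1.1198
τ₀ = 8FD/(πd³) = 8·4050·113.0/(π·10.1³) = 3.6612e+06/3236.8 = 1131.1 MPa
τ_max = K·τ₀ = 1.1198 × 1131.1 = 1266.6 MPa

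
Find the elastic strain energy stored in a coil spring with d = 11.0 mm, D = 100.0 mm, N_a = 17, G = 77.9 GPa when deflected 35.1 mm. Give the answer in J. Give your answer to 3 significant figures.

5.17 J

k = Gd⁴/(8D³N_a) = (77.9×10³)(11.0⁴)/(8·100.0³·17) = 8.3863 N/mm
U = ½kδ² = 0.5 × 8.3863 × 35.1² = 5166 N·mm = 5.166 J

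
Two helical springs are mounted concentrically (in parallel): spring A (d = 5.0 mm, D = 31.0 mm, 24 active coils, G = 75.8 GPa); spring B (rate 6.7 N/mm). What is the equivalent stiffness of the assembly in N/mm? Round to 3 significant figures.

15.0 N/mm

k_A = Gd⁴/(8D³N_a) = (75.8×10³)(5.0⁴)/(8·31.0³·24) = 8.2825 N/mm
Parallel: k_eq = 8.2825 + 6.7 = 14.983 N/mm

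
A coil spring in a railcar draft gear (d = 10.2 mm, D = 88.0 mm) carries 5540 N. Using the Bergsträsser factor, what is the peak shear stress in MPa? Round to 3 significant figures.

Spring index C = D/d = 88.0/10.2 = 8.6275
K_B = (4C+2)/(4C−3) = 36.510/31.510 = 1.1587
τ₀ = 8FD/(πd³) = 8·5540·88.0/(π·10.2³) = 3.90016e+06/3333.9 = 1169.9 MPa
τ_max = K·τ₀ = 1.1587 × 1169.9 = 1355.5 MPa

1360 MPa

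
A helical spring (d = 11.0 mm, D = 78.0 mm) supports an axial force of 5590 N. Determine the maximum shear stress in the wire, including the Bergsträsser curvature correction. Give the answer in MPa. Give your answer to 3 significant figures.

Spring index C = D/d = 78.0/11.0 = 7.0909
K_B = (4C+2)/(4C−3) = 30.364/25.364 = 1.1971
τ₀ = 8FD/(πd³) = 8·5590·78.0/(π·11.0³) = 3.48816e+06/4181.5 = 834.2 MPa
τ_max = K·τ₀ = 1.1971 × 834.2 = 998.64 MPa

999 MPa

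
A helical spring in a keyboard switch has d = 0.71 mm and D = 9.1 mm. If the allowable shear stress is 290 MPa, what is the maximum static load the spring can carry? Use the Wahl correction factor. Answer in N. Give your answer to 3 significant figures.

C = D/d = 9.1/0.71 = 12.8169
K_W = (4C−1)/(4C−4) + 0.615/C = 50.268/47.268 + 0.0480 = 1.1115
τ_max = K·8FD/(πd³) → F_max = τ_allow·πd³/(8DK)
F_max = 290·π·0.71³/(8·9.1·1.1115) = 326.08/80.914 = 4.03 N

4.03 N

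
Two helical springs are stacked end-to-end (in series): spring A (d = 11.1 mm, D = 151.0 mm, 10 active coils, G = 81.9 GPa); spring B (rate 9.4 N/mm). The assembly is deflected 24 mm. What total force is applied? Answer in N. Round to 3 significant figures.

73.2 N

k_A = Gd⁴/(8D³N_a) = (81.9×10³)(11.1⁴)/(8·151.0³·10) = 4.5139 N/mm
Series: 1/k_eq = 1/4.5139 + 1/9.4 = 0.32792; k_eq = 3.0495 N/mm
F = k_eq·δ = 3.0495·24 = 73.189 N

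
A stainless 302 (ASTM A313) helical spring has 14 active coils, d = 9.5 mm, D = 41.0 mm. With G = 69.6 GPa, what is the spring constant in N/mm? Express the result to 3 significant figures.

k = Gd⁴/(8D³N_a) = (69.6×10³ × 9.5⁴) / (8 × 41.0³ × 14)
  = 5.66896e+08 / 7.71915e+06 = 73.44 N/mm

73.4 N/mm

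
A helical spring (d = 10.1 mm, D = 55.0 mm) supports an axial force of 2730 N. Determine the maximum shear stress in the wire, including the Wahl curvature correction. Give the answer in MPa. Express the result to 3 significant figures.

Spring index C = D/d = 55.0/10.1 = 5.4455
K_W = (4C−1)/(4C−4) + 0.615/C = 20.782/17.782 + 0.1129 = 1.2816
τ₀ = 8FD/(πd³) = 8·2730·55.0/(π·10.1³) = 1.2012e+06/3236.8 = 371.11 MPa
τ_max = K·τ₀ = 1.2816 × 371.11 = 475.63 MPa

476 MPa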